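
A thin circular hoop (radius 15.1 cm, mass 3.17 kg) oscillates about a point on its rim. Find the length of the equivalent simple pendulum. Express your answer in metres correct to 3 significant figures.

The equivalent simple-pendulum length is L_eq = I/(md), where I is about the pivot and d = 0.1510 m.
I_cm = mR² = 0.07228 kg·m², so I = I_cm + md² = 0.07228 + 0.07228 = 0.1446 kg·m².
L_eq = 0.1446/(3.17 × 0.1510) = 0.302 m.

0.302 m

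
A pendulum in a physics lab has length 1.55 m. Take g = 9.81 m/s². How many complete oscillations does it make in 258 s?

T = 2π√(L/g) = 2π√(1.55/9.81) = 2.498 s.
Number of complete oscillations = ⌊258/2.498⌋ = ⌊103.3⌋ = 103.

103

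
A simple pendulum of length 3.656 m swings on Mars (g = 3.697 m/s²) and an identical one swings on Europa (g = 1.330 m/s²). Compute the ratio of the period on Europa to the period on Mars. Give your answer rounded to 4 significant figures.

1.667

T ∝ 1/√g, so T₂/T₁ = √(g₁/g₂) = √(3.697/1.330) = 1.667.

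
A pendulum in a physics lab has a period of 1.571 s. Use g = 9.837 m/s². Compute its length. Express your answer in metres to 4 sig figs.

From T = 2π√(L/g), L = gT²/(4π²) = 9.837 × 1.5710²/(4π²) = 0.6150 m.

0.6150 m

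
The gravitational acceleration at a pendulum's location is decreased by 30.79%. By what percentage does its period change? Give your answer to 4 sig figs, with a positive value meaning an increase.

T ∝ 1/√g, so T'/T = 1/√(0.69210) = 1.2020.
Percentage change in T = (1.2020 − 1) × 100% = 20.20%.

20.20%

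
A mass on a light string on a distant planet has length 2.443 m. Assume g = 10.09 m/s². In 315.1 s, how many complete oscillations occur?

101

T = 2π√(L/g) = 2π√(2.443/10.09) = 3.0917 s.
Number of complete oscillations = ⌊315.1/3.0917⌋ = ⌊101.92⌋ = 101.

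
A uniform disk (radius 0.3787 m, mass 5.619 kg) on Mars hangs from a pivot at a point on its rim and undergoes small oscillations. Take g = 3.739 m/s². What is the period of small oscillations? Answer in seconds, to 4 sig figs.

2.449 s

I_cm = ½mr² = 0.40292 kg·m². The pivot is at distance d = 0.3787 m from the centre of mass.
By the parallel-axis theorem, I = I_cm + md² = 0.40292 + 0.80584 = 1.2088 kg·m².
T = 2π√(I/(mgd)) = 2π√(1.2088/(5.619 × 3.739 × 0.3787)) = 2.449 s.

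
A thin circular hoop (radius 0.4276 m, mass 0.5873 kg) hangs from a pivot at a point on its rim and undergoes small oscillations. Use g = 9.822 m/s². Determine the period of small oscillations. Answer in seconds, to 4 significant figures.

1.854 s

I_cm = mr² = 0.10738 kg·m². The pivot is at distance d = 0.4276 m from the centre of mass.
By the parallel-axis theorem, I = I_cm + md² = 0.10738 + 0.10738 = 0.21477 kg·m².
T = 2π√(I/(mgd)) = 2π√(0.21477/(0.5873 × 9.822 × 0.4276)) = 1.854 s.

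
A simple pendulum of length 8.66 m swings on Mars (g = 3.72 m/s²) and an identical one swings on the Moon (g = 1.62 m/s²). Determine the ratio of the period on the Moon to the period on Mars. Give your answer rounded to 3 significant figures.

1.52

T ∝ 1/√g, so T₂/T₁ = √(g₁/g₂) = √(3.72/1.62) = 1.52.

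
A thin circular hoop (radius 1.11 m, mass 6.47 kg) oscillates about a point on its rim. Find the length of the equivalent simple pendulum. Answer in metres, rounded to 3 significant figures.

The equivalent simple-pendulum length is L_eq = I/(md), where I is about the pivot and d = 1.110 m.
I_cm = mR² = 7.972 kg·m², so I = I_cm + md² = 7.972 + 7.972 = 15.94 kg·m².
L_eq = 15.94/(6.47 × 1.110) = 2.22 m.

2.22 m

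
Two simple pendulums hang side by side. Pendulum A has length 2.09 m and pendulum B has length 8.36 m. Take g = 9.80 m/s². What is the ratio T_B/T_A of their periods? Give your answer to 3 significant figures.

2.00

T ∝ √L, so T_B/T_A = √(L_B/L_A) = √(8.36/2.09) = 2.00.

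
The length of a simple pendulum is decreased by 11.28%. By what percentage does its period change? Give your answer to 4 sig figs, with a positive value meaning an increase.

T ∝ √L, so T'/T = √(0.88720) = 0.94191.
Percentage change in T = (0.94191 − 1) × 100% = -5.809%.

-5.809%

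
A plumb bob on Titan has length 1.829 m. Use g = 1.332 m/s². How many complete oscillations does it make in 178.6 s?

T = 2π√(L/g) = 2π√(1.829/1.332) = 7.3627 s.
Number of complete oscillations = ⌊178.6/7.3627⌋ = ⌊24.258⌋ = 24.

24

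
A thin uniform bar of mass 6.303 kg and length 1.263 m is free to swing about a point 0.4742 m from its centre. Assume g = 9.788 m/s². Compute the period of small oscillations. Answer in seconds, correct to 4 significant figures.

1.744 s

For a physical pendulum T = 2π√(I/(mgd)), with d = 0.47420 m from pivot to centre of mass.
I_cm = mL²/12 = 6.303 × 1.263²/12 = 0.83786 kg·m²; I = I_cm + md² = 0.83786 + 6.303 × 0.47420² = 2.2552 kg·m².
T = 2π√(2.2552/(6.303 × 9.788 × 0.47420)) = 1.744 s.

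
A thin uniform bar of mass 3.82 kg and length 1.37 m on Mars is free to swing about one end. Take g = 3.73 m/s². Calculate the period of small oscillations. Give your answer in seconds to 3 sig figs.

3.11 s

For a physical pendulum T = 2π√(I/(mgd)), with d = 0.6850 m from pivot to centre of mass.
I_cm = mL²/12 = 3.82 × 1.37²/12 = 0.5975 kg·m²; I = I_cm + md² = 0.5975 + 3.82 × 0.6850² = 2.390 kg·m².
T = 2π√(2.390/(3.82 × 3.73 × 0.6850)) = 3.11 s.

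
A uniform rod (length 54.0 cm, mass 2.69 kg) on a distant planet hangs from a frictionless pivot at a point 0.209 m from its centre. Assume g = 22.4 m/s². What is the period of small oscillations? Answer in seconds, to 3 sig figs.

0.757 s

For a physical pendulum T = 2π√(I/(mgd)), with d = 0.2090 m from pivot to centre of mass.
I_cm = mL²/12 = 2.69 × 0.540²/12 = 0.06537 kg·m²; I = I_cm + md² = 0.06537 + 2.69 × 0.2090² = 0.1829 kg·m².
T = 2π√(0.1829/(2.69 × 22.4 × 0.2090)) = 0.757 s.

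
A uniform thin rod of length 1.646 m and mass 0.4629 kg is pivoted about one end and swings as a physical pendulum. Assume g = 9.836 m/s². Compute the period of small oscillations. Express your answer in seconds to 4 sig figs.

2.099 s

For a physical pendulum T = 2π√(I/(mgd)), with d = 0.82300 m from pivot to centre of mass.
I_cm = mL²/12 = 0.4629 × 1.646²/12 = 0.10451 kg·m²; I = I_cm + md² = 0.10451 + 0.4629 × 0.82300² = 0.41805 kg·m².
T = 2π√(0.41805/(0.4629 × 9.836 × 0.82300)) = 2.099 s.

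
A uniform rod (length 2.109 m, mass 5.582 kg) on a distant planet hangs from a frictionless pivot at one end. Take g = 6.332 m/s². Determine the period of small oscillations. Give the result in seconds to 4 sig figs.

For a physical pendulum T = 2π√(I/(mgd)), with d = 1.0545 m from pivot to centre of mass.
I_cm = mL²/12 = 5.582 × 2.109²/12 = 2.0690 kg·m²; I = I_cm + md² = 2.0690 + 5.582 × 1.0545² = 8.2760 kg·m².
T = 2π√(8.2760/(5.582 × 6.332 × 1.0545)) = 2.961 s.

2.961 s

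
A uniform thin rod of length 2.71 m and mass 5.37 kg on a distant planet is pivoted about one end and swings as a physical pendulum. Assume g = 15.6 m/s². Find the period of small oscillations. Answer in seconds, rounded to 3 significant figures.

2.14 s

For a physical pendulum T = 2π√(I/(mgd)), with d = 1.355 m from pivot to centre of mass.
I_cm = mL²/12 = 5.37 × 2.71²/12 = 3.286 kg·m²; I = I_cm + md² = 3.286 + 5.37 × 1.355² = 13.15 kg·m².
T = 2π√(13.15/(5.37 × 15.6 × 1.355)) = 2.14 s.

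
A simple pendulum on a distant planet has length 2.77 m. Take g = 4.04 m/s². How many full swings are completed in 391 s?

T = 2π√(L/g) = 2π√(2.77/4.04) = 5.203 s.
Number of complete oscillations = ⌊391/5.203⌋ = ⌊75.15⌋ = 75.

75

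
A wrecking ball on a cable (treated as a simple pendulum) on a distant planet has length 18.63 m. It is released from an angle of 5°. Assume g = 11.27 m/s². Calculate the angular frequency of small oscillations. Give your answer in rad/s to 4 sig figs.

ω = √(g/L) = √(11.27/18.63) = 0.7778 rad/s.

0.7778 rad/s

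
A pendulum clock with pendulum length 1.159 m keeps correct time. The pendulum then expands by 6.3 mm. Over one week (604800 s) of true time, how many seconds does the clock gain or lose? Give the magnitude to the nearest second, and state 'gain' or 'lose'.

lose 1637 s

T ∝ √L, so T'/T = √(1.16530/1.159) = 1.00271.
In 604800 s of true time the clock registers 604800/1.00271 = 603162.9 s, so it loses 1637 s.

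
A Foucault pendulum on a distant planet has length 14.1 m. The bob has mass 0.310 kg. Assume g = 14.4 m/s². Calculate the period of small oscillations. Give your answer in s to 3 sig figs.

T = 2π√(L/g) = 2π√(14.1/14.4) = 2π × 0.9895 = 6.22 s.

6.22 s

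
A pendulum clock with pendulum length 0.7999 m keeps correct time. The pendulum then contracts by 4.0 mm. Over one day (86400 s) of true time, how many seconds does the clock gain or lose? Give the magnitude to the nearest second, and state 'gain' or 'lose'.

gain 217 s

T ∝ √L, so T'/T = √(0.79590/0.7999) = 0.997497.
In 86400 s of true time the clock registers 86400/0.997497 = 86616.8 s, so it gains 217 s.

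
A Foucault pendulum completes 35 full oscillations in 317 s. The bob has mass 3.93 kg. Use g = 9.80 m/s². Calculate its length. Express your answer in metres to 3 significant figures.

T = 317/35 = 9.057 s.
From T = 2π√(L/g), L = gT²/(4π²) = 9.80 × 9.057²/(4π²) = 20.4 m.

20.4 m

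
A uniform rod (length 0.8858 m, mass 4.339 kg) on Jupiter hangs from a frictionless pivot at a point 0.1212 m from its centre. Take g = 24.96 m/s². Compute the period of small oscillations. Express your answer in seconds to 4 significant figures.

1.022 s

For a physical pendulum T = 2π√(I/(mgd)), with d = 0.12120 m from pivot to centre of mass.
I_cm = mL²/12 = 4.339 × 0.8858²/12 = 0.28371 kg·m²; I = I_cm + md² = 0.28371 + 4.339 × 0.12120² = 0.34745 kg·m².
T = 2π√(0.34745/(4.339 × 24.96 × 0.12120)) = 1.022 s.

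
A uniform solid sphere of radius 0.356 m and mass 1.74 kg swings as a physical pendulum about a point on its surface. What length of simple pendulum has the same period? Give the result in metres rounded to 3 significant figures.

0.498 m

The equivalent simple-pendulum length is L_eq = I/(md), where I is about the pivot and d = 0.3560 m.
I_cm = (2/5)mR² = 0.08821 kg·m², so I = I_cm + md² = 0.08821 + 0.2205 = 0.3087 kg·m².
L_eq = 0.3087/(1.74 × 0.3560) = 0.498 m.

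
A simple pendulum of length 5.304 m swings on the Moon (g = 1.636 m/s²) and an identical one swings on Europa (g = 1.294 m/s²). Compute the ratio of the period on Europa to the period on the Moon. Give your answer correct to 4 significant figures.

1.124

T ∝ 1/√g, so T₂/T₁ = √(g₁/g₂) = √(1.636/1.294) = 1.124.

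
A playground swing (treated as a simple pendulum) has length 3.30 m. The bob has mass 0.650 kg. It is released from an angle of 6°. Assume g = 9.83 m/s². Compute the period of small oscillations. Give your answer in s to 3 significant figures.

T = 2π√(L/g) = 2π√(3.30/9.83) = 2π × 0.5794 = 3.64 s.

3.64 s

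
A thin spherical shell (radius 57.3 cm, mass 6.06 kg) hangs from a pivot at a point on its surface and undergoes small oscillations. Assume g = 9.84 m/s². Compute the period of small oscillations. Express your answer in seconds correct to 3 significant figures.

1.96 s

I_cm = (2/3)mr² = 1.326 kg·m². The pivot is at distance d = 0.573 m from the centre of mass.
By the parallel-axis theorem, I = I_cm + md² = 1.326 + 1.990 = 3.316 kg·m².
T = 2π√(I/(mgd)) = 2π√(3.316/(6.06 × 9.84 × 0.573)) = 1.96 s.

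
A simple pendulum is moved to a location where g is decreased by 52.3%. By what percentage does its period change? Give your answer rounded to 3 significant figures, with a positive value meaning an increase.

44.8%

T ∝ 1/√g, so T'/T = 1/√(0.4770) = 1.448.
Percentage change in T = (1.448 − 1) × 100% = 44.8%.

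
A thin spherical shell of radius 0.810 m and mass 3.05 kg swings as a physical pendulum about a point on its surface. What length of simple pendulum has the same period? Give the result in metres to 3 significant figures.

The equivalent simple-pendulum length is L_eq = I/(md), where I is about the pivot and d = 0.8100 m.
I_cm = (2/3)mR² = 1.334 kg·m², so I = I_cm + md² = 1.334 + 2.001 = 3.335 kg·m².
L_eq = 3.335/(3.05 × 0.8100) = 1.35 m.

1.35 m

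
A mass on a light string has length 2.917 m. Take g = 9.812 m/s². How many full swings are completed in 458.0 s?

T = 2π√(L/g) = 2π√(2.917/9.812) = 3.4259 s.
Number of complete oscillations = ⌊458.0/3.4259⌋ = ⌊133.69⌋ = 133.

133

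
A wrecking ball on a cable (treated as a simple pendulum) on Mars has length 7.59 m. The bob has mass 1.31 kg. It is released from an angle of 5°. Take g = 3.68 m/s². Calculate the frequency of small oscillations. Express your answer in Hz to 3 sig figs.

T = 2π√(L/g) = 2π√(7.59/3.68) = 9.024 s, so f = 1/T = 0.111 Hz.

0.111 Hz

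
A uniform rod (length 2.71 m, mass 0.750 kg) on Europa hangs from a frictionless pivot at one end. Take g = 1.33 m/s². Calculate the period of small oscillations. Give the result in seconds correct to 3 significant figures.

For a physical pendulum T = 2π√(I/(mgd)), with d = 1.355 m from pivot to centre of mass.
I_cm = mL²/12 = 0.750 × 2.71²/12 = 0.4590 kg·m²; I = I_cm + md² = 0.4590 + 0.750 × 1.355² = 1.836 kg·m².
T = 2π√(1.836/(0.750 × 1.33 × 1.355)) = 7.32 s.

7.32 s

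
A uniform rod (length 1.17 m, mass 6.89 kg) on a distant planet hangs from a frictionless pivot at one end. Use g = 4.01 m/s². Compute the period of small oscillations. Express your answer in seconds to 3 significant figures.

2.77 s

For a physical pendulum T = 2π√(I/(mgd)), with d = 0.5850 m from pivot to centre of mass.
I_cm = mL²/12 = 6.89 × 1.17²/12 = 0.7860 kg·m²; I = I_cm + md² = 0.7860 + 6.89 × 0.5850² = 3.144 kg·m².
T = 2π√(3.144/(6.89 × 4.01 × 0.5850)) = 2.77 s.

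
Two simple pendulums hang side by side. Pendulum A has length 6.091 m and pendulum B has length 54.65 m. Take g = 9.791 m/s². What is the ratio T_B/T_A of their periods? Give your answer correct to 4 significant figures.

T ∝ √L, so T_B/T_A = √(L_B/L_A) = √(54.65/6.091) = 2.995.

2.995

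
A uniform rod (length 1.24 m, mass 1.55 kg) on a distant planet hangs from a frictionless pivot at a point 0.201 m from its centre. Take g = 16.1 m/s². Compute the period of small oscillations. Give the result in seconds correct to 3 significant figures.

1.43 s

For a physical pendulum T = 2π√(I/(mgd)), with d = 0.2010 m from pivot to centre of mass.
I_cm = mL²/12 = 1.55 × 1.24²/12 = 0.1986 kg·m²; I = I_cm + md² = 0.1986 + 1.55 × 0.2010² = 0.2612 kg·m².
T = 2π√(0.2612/(1.55 × 16.1 × 0.2010)) = 1.43 s.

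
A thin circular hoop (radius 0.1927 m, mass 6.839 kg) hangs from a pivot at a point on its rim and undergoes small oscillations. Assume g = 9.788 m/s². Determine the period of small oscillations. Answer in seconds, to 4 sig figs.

1.247 s

I_cm = mr² = 0.25395 kg·m². The pivot is at distance d = 0.1927 m from the centre of mass.
By the parallel-axis theorem, I = I_cm + md² = 0.25395 + 0.25395 = 0.50791 kg·m².
T = 2π√(I/(mgd)) = 2π√(0.50791/(6.839 × 9.788 × 0.1927)) = 1.247 s.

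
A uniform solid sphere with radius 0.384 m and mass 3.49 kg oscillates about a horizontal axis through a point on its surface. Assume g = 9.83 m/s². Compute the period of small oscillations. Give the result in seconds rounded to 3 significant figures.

1.47 s

I_cm = (2/5)mr² = 0.2058 kg·m². The pivot is at distance d = 0.384 m from the centre of mass.
By the parallel-axis theorem, I = I_cm + md² = 0.2058 + 0.5146 = 0.7205 kg·m².
T = 2π√(I/(mgd)) = 2π√(0.7205/(3.49 × 9.83 × 0.384)) = 1.47 s.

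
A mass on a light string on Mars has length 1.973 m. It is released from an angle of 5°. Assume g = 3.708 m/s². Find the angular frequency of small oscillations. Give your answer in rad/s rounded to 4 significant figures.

1.371 rad/s

ω = √(g/L) = √(3.708/1.973) = 1.371 rad/s.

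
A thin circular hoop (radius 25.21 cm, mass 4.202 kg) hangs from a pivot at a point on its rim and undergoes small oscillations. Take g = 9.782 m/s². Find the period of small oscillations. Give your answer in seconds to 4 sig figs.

I_cm = mr² = 0.26706 kg·m². The pivot is at distance d = 0.2521 m from the centre of mass.
By the parallel-axis theorem, I = I_cm + md² = 0.26706 + 0.26706 = 0.53411 kg·m².
T = 2π√(I/(mgd)) = 2π√(0.53411/(4.202 × 9.782 × 0.2521)) = 1.426 s.

1.426 s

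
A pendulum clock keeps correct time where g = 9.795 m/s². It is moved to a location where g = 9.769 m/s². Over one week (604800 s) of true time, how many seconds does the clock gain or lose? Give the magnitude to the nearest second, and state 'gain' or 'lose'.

The clock's period scales as T ∝ 1/√g, so T'/T = √(9.795/9.769) = 1.00133.
In 604800 s of true time the clock registers 604800/1.00133 = 603996.8 s, so it loses 803 s.

lose 803 s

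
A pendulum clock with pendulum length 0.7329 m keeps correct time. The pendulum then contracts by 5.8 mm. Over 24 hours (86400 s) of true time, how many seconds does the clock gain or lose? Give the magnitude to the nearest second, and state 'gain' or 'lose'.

T ∝ √L, so T'/T = √(0.72710/0.7329) = 0.996035.
In 86400 s of true time the clock registers 86400/0.996035 = 86743.9 s, so it gains 344 s.

gain 344 s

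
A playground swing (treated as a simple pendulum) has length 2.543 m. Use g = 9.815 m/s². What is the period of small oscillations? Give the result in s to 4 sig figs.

T = 2π√(L/g) = 2π√(2.543/9.815) = 2π × 0.50901 = 3.198 s.

3.198 s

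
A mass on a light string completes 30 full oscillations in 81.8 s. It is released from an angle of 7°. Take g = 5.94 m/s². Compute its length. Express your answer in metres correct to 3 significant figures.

T = 81.8/30 = 2.727 s.
From T = 2π√(L/g), L = gT²/(4π²) = 5.94 × 2.727²/(4π²) = 1.12 m.

1.12 m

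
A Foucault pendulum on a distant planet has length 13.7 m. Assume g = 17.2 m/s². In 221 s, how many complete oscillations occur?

39

T = 2π√(L/g) = 2π√(13.7/17.2) = 5.608 s.
Number of complete oscillations = ⌊221/5.608⌋ = ⌊39.41⌋ = 39.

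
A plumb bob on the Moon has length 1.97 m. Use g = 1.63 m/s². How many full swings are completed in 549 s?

79

T = 2π√(L/g) = 2π√(1.97/1.63) = 6.907 s.
Number of complete oscillations = ⌊549/6.907⌋ = ⌊79.48⌋ = 79.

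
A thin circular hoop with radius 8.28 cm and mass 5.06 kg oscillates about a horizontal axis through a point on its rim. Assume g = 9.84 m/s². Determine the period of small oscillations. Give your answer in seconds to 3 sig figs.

I_cm = mr² = 0.03469 kg·m². The pivot is at distance d = 0.0828 m from the centre of mass.
By the parallel-axis theorem, I = I_cm + md² = 0.03469 + 0.03469 = 0.06938 kg·m².
T = 2π√(I/(mgd)) = 2π√(0.06938/(5.06 × 9.84 × 0.0828)) = 0.815 s.

0.815 s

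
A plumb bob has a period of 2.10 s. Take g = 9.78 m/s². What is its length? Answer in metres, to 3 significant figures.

From T = 2π√(L/g), L = gT²/(4π²) = 9.78 × 2.100²/(4π²) = 1.09 m.

1.09 m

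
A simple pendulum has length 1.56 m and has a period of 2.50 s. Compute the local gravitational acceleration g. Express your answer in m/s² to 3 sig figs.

9.85 m/s²

From T = 2π√(L/g), g = 4π²L/T² = 4π² × 1.56/2.500² = 9.85 m/s².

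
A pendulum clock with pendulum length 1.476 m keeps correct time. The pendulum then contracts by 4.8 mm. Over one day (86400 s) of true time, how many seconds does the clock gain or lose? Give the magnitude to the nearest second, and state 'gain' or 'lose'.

T ∝ √L, so T'/T = √(1.47120/1.476) = 0.998373.
In 86400 s of true time the clock registers 86400/0.998373 = 86540.8 s, so it gains 141 s.

gain 141 s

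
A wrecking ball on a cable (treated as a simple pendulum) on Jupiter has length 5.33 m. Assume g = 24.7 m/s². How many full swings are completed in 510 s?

174

T = 2π√(L/g) = 2π√(5.33/24.7) = 2.919 s.
Number of complete oscillations = ⌊510/2.919⌋ = ⌊174.7⌋ = 174.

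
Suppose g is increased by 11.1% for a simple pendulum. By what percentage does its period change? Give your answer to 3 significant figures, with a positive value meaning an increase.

T ∝ 1/√g, so T'/T = 1/√(1.111) = 0.9487.
Percentage change in T = (0.9487 − 1) × 100% = -5.13%.

-5.13%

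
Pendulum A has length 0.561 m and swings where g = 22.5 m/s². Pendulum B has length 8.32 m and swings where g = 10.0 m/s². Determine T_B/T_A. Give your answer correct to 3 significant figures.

5.78

T = 2π√(L/g), so T_B/T_A = √((L_B/g_B)/(L_A/g_A)) = √((8.32/10.0)/(0.561/22.5)) = 5.78.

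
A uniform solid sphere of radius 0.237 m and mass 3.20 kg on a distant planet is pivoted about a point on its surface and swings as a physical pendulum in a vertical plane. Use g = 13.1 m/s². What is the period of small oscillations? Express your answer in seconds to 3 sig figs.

1.000 s

I_cm = (2/5)mr² = 0.07190 kg·m². The pivot is at distance d = 0.237 m from the centre of mass.
By the parallel-axis theorem, I = I_cm + md² = 0.07190 + 0.1797 = 0.2516 kg·m².
T = 2π√(I/(mgd)) = 2π√(0.2516/(3.20 × 13.1 × 0.237)) = 1.000 s.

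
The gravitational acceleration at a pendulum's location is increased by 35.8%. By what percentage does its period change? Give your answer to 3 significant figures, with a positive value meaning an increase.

-14.2%

T ∝ 1/√g, so T'/T = 1/√(1.358) = 0.8581.
Percentage change in T = (0.8581 − 1) × 100% = -14.2%.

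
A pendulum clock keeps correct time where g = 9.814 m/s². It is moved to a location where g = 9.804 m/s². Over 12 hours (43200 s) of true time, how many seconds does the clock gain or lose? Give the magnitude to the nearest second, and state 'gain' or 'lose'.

lose 22 s

The clock's period scales as T ∝ 1/√g, so T'/T = √(9.814/9.804) = 1.00051.
In 43200 s of true time the clock registers 43200/1.00051 = 43178.0 s, so it loses 22 s.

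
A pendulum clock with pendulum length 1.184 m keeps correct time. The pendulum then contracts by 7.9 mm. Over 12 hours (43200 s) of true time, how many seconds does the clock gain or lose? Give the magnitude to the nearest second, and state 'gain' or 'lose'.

gain 145 s

T ∝ √L, so T'/T = √(1.17610/1.184) = 0.996658.
In 43200 s of true time the clock registers 43200/0.996658 = 43344.8 s, so it gains 145 s.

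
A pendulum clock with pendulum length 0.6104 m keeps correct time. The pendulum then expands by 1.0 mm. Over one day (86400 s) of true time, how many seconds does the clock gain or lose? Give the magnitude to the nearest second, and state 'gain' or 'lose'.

T ∝ √L, so T'/T = √(0.61140/0.6104) = 1.00082.
In 86400 s of true time the clock registers 86400/1.00082 = 86329.3 s, so it loses 71 s.

lose 71 s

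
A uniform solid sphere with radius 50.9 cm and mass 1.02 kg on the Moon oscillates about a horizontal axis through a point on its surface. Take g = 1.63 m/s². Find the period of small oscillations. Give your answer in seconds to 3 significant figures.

4.15 s

I_cm = (2/5)mr² = 0.1057 kg·m². The pivot is at distance d = 0.509 m from the centre of mass.
By the parallel-axis theorem, I = I_cm + md² = 0.1057 + 0.2643 = 0.3700 kg·m².
T = 2π√(I/(mgd)) = 2π√(0.3700/(1.02 × 1.63 × 0.509)) = 4.15 s.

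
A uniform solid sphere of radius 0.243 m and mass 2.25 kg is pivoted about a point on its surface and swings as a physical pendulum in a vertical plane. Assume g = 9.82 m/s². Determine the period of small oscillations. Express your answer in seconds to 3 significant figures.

1.17 s

I_cm = (2/5)mr² = 0.05314 kg·m². The pivot is at distance d = 0.243 m from the centre of mass.
By the parallel-axis theorem, I = I_cm + md² = 0.05314 + 0.1329 = 0.1860 kg·m².
T = 2π√(I/(mgd)) = 2π√(0.1860/(2.25 × 9.82 × 0.243)) = 1.17 s.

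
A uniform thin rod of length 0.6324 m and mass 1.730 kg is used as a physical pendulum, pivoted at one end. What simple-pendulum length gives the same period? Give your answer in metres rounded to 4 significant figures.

0.4216 m

The equivalent simple-pendulum length is L_eq = I/(md), where I is about the pivot and d = 0.31620 m.
I_cm = (1/12)mL² = 0.057657 kg·m², so I = I_cm + md² = 0.057657 + 0.17297 = 0.23063 kg·m².
L_eq = 0.23063/(1.730 × 0.31620) = 0.4216 m.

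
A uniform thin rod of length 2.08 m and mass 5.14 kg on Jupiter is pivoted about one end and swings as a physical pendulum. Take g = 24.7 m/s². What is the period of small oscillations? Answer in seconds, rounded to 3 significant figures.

1.49 s

For a physical pendulum T = 2π√(I/(mgd)), with d = 1.040 m from pivot to centre of mass.
I_cm = mL²/12 = 5.14 × 2.08²/12 = 1.853 kg·m²; I = I_cm + md² = 1.853 + 5.14 × 1.040² = 7.413 kg·m².
T = 2π√(7.413/(5.14 × 24.7 × 1.040)) = 1.49 s.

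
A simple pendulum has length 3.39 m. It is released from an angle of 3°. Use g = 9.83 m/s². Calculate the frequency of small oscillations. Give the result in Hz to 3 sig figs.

T = 2π√(L/g) = 2π√(3.39/9.83) = 3.690 s, so f = 1/T = 0.271 Hz.

0.271 Hz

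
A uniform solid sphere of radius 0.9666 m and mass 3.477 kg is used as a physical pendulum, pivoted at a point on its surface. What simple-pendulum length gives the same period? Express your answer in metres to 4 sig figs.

1.353 m

The equivalent simple-pendulum length is L_eq = I/(md), where I is about the pivot and d = 0.96660 m.
I_cm = (2/5)mR² = 1.2994 kg·m², so I = I_cm + md² = 1.2994 + 3.2486 = 4.5481 kg·m².
L_eq = 4.5481/(3.477 × 0.96660) = 1.353 m.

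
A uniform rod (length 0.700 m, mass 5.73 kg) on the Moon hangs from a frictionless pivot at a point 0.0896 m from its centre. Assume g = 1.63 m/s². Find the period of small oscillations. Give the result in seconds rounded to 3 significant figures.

For a physical pendulum T = 2π√(I/(mgd)), with d = 0.08960 m from pivot to centre of mass.
I_cm = mL²/12 = 5.73 × 0.700²/12 = 0.2340 kg·m²; I = I_cm + md² = 0.2340 + 5.73 × 0.08960² = 0.2800 kg·m².
T = 2π√(0.2800/(5.73 × 1.63 × 0.08960)) = 3.63 s.

3.63 s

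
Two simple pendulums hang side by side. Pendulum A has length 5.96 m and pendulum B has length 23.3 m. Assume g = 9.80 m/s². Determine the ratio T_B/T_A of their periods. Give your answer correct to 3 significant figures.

T ∝ √L, so T_B/T_A = √(L_B/L_A) = √(23.3/5.96) = 1.98.

1.98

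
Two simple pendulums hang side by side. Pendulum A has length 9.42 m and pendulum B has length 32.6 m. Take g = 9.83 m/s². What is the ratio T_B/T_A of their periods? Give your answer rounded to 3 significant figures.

T ∝ √L, so T_B/T_A = √(L_B/L_A) = √(32.6/9.42) = 1.86.

1.86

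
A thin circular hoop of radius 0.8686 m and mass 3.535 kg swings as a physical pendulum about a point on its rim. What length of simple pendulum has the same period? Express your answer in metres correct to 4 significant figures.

1.737 m

The equivalent simple-pendulum length is L_eq = I/(md), where I is about the pivot and d = 0.86860 m.
I_cm = mR² = 2.6670 kg·m², so I = I_cm + md² = 2.6670 + 2.6670 = 5.3341 kg·m².
L_eq = 5.3341/(3.535 × 0.86860) = 1.737 m.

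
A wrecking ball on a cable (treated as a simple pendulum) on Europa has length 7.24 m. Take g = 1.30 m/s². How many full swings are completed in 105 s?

7

T = 2π√(L/g) = 2π√(7.24/1.30) = 14.83 s.
Number of complete oscillations = ⌊105/14.83⌋ = ⌊7.081⌋ = 7.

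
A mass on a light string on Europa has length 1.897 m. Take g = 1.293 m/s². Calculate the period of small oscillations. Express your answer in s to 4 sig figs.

T = 2π√(L/g) = 2π√(1.897/1.293) = 2π × 1.2113 = 7.611 s.

7.611 s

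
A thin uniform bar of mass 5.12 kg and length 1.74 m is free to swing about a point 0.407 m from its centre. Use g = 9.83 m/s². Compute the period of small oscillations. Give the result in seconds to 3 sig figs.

2.03 s

For a physical pendulum T = 2π√(I/(mgd)), with d = 0.4070 m from pivot to centre of mass.
I_cm = mL²/12 = 5.12 × 1.74²/12 = 1.292 kg·m²; I = I_cm + md² = 1.292 + 5.12 × 0.4070² = 2.140 kg·m².
T = 2π√(2.140/(5.12 × 9.83 × 0.4070)) = 2.03 s.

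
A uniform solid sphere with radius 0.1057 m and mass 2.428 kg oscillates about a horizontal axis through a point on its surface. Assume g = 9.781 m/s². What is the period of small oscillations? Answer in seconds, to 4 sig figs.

I_cm = (2/5)mr² = 0.010851 kg·m². The pivot is at distance d = 0.1057 m from the centre of mass.
By the parallel-axis theorem, I = I_cm + md² = 0.010851 + 0.027127 = 0.037978 kg·m².
T = 2π√(I/(mgd)) = 2π√(0.037978/(2.428 × 9.781 × 0.1057)) = 0.7728 s.

0.7728 s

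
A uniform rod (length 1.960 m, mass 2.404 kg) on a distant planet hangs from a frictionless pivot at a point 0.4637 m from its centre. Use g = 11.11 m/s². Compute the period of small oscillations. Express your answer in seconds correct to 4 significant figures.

2.025 s

For a physical pendulum T = 2π√(I/(mgd)), with d = 0.46370 m from pivot to centre of mass.
I_cm = mL²/12 = 2.404 × 1.960²/12 = 0.76960 kg·m²; I = I_cm + md² = 0.76960 + 2.404 × 0.46370² = 1.2865 kg·m².
T = 2π√(1.2865/(2.404 × 11.11 × 0.46370)) = 2.025 s.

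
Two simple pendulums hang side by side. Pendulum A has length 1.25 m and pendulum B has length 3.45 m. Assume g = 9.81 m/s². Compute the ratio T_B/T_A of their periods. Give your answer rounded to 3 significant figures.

T ∝ √L, so T_B/T_A = √(L_B/L_A) = √(3.45/1.25) = 1.66.

1.66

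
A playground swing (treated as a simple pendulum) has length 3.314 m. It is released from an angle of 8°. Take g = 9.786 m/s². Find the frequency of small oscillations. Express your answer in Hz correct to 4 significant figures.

0.2735 Hz

T = 2π√(L/g) = 2π√(3.314/9.786) = 3.6564 s, so f = 1/T = 0.2735 Hz.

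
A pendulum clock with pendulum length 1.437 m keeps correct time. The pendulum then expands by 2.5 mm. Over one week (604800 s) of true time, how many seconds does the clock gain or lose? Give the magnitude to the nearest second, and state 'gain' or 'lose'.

lose 525 s

T ∝ √L, so T'/T = √(1.43950/1.437) = 1.00087.
In 604800 s of true time the clock registers 604800/1.00087 = 604274.6 s, so it loses 525 s.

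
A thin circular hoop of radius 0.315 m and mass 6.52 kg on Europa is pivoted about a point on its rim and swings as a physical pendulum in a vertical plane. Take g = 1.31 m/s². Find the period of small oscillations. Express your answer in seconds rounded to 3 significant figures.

I_cm = mr² = 0.6469 kg·m². The pivot is at distance d = 0.315 m from the centre of mass.
By the parallel-axis theorem, I = I_cm + md² = 0.6469 + 0.6469 = 1.294 kg·m².
T = 2π√(I/(mgd)) = 2π√(1.294/(6.52 × 1.31 × 0.315)) = 4.36 s.

4.36 s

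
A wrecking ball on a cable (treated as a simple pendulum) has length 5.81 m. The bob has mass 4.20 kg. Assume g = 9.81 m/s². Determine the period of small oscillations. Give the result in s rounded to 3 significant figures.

T = 2π√(L/g) = 2π√(5.81/9.81) = 2π × 0.7696 = 4.84 s.

4.84 s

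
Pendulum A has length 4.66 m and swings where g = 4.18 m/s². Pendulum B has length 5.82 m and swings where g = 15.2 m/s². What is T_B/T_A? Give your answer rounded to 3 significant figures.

0.586

T = 2π√(L/g), so T_B/T_A = √((L_B/g_B)/(L_A/g_A)) = √((5.82/15.2)/(4.66/4.18)) = 0.586.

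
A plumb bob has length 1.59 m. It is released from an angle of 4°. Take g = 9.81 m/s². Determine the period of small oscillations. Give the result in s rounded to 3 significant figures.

T = 2π√(L/g) = 2π√(1.59/9.81) = 2π × 0.4026 = 2.53 s.

2.53 s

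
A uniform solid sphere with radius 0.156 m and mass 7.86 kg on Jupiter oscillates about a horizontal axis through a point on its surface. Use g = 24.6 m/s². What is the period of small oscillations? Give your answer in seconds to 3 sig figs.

I_cm = (2/5)mr² = 0.07651 kg·m². The pivot is at distance d = 0.156 m from the centre of mass.
By the parallel-axis theorem, I = I_cm + md² = 0.07651 + 0.1913 = 0.2678 kg·m².
T = 2π√(I/(mgd)) = 2π√(0.2678/(7.86 × 24.6 × 0.156)) = 0.592 s.

0.592 s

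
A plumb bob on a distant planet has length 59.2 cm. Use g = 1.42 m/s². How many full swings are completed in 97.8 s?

T = 2π√(L/g) = 2π√(0.592/1.42) = 4.057 s.
Number of complete oscillations = ⌊97.8/4.057⌋ = ⌊24.11⌋ = 24.

24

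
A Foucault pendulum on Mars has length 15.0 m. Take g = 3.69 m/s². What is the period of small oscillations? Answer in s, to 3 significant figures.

T = 2π√(L/g) = 2π√(15.0/3.69) = 2π × 2.016 = 12.7 s.

12.7 s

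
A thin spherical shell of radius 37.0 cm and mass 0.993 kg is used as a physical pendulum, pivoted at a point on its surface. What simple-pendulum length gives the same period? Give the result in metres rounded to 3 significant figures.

0.617 m

The equivalent simple-pendulum length is L_eq = I/(md), where I is about the pivot and d = 0.3700 m.
I_cm = (2/3)mR² = 0.09063 kg·m², so I = I_cm + md² = 0.09063 + 0.1359 = 0.2266 kg·m².
L_eq = 0.2266/(0.993 × 0.3700) = 0.617 m.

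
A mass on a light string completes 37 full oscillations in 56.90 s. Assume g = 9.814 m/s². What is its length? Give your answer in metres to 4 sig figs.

T = 56.90/37 = 1.5378 s.
From T = 2π√(L/g), L = gT²/(4π²) = 9.814 × 1.5378²/(4π²) = 0.5879 m.

0.5879 m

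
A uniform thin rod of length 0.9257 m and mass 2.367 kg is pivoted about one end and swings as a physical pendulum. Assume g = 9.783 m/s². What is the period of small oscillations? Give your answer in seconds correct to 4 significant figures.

1.578 s

For a physical pendulum T = 2π√(I/(mgd)), with d = 0.46285 m from pivot to centre of mass.
I_cm = mL²/12 = 2.367 × 0.9257²/12 = 0.16903 kg·m²; I = I_cm + md² = 0.16903 + 2.367 × 0.46285² = 0.67611 kg·m².
T = 2π√(0.67611/(2.367 × 9.783 × 0.46285)) = 1.578 s.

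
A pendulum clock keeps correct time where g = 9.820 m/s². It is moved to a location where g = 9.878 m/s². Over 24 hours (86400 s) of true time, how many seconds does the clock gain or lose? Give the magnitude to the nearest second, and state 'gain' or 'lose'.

gain 255 s

The clock's period scales as T ∝ 1/√g, so T'/T = √(9.820/9.878) = 0.997060.
In 86400 s of true time the clock registers 86400/0.997060 = 86654.8 s, so it gains 255 s.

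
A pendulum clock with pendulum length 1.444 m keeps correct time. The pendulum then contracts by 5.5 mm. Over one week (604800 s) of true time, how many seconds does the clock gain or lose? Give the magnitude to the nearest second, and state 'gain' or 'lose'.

T ∝ √L, so T'/T = √(1.43850/1.444) = 0.998094.
In 604800 s of true time the clock registers 604800/0.998094 = 605955.1 s, so it gains 1155 s.

gain 1155 s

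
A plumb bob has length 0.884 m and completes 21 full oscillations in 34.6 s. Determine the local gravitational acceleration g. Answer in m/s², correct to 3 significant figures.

12.9 m/s²

T = 34.6/21 = 1.648 s.
From T = 2π√(L/g), g = 4π²L/T² = 4π² × 0.884/1.648² = 12.9 m/s².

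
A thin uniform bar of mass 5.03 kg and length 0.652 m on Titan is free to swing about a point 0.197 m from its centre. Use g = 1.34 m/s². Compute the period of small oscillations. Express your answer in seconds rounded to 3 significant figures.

For a physical pendulum T = 2π√(I/(mgd)), with d = 0.1970 m from pivot to centre of mass.
I_cm = mL²/12 = 5.03 × 0.652²/12 = 0.1782 kg·m²; I = I_cm + md² = 0.1782 + 5.03 × 0.1970² = 0.3734 kg·m².
T = 2π√(0.3734/(5.03 × 1.34 × 0.1970)) = 3.33 s.

3.33 s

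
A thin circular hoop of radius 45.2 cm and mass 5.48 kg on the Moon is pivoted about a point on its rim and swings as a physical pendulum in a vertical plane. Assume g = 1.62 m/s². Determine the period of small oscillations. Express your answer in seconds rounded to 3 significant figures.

4.69 s

I_cm = mr² = 1.120 kg·m². The pivot is at distance d = 0.452 m from the centre of mass.
By the parallel-axis theorem, I = I_cm + md² = 1.120 + 1.120 = 2.239 kg·m².
T = 2π√(I/(mgd)) = 2π√(2.239/(5.48 × 1.62 × 0.452)) = 4.69 s.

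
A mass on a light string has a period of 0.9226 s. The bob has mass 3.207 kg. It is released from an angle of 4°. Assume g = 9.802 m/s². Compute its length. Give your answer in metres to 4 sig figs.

From T = 2π√(L/g), L = gT²/(4π²) = 9.802 × 0.92260²/(4π²) = 0.2113 m.

0.2113 m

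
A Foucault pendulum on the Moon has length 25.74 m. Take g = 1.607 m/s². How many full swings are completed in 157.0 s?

6

T = 2π√(L/g) = 2π√(25.74/1.607) = 25.146 s.
Number of complete oscillations = ⌊157.0/25.146⌋ = ⌊6.2434⌋ = 6.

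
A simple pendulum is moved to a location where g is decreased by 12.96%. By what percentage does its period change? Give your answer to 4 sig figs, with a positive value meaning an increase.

7.187%

T ∝ 1/√g, so T'/T = 1/√(0.87040) = 1.0719.
Percentage change in T = (1.0719 − 1) × 100% = 7.187%.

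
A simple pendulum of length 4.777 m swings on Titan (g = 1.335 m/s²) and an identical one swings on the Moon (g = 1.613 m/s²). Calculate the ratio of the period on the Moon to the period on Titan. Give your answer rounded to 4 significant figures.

T ∝ 1/√g, so T₂/T₁ = √(g₁/g₂) = √(1.335/1.613) = 0.9098.

0.9098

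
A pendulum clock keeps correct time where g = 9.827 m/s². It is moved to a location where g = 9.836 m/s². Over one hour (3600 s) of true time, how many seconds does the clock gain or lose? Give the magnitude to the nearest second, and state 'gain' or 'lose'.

The clock's period scales as T ∝ 1/√g, so T'/T = √(9.827/9.836) = 0.999542.
In 3600 s of true time the clock registers 3600/0.999542 = 3601.6 s, so it gains 2 s.

gain 2 s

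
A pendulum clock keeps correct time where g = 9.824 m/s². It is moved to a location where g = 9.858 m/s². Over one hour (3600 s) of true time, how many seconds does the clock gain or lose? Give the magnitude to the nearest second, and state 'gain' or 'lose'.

The clock's period scales as T ∝ 1/√g, so T'/T = √(9.824/9.858) = 0.998274.
In 3600 s of true time the clock registers 3600/0.998274 = 3606.2 s, so it gains 6 s.

gain 6 s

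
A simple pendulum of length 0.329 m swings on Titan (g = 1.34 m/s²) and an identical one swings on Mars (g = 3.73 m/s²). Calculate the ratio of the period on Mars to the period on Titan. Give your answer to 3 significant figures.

T ∝ 1/√g, so T₂/T₁ = √(g₁/g₂) = √(1.34/3.73) = 0.599.

0.599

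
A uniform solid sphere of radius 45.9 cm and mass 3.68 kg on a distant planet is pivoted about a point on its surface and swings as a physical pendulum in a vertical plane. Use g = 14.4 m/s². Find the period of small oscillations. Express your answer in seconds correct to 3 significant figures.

1.33 s

I_cm = (2/5)mr² = 0.3101 kg·m². The pivot is at distance d = 0.459 m from the centre of mass.
By the parallel-axis theorem, I = I_cm + md² = 0.3101 + 0.7753 = 1.085 kg·m².
T = 2π√(I/(mgd)) = 2π√(1.085/(3.68 × 14.4 × 0.459)) = 1.33 s.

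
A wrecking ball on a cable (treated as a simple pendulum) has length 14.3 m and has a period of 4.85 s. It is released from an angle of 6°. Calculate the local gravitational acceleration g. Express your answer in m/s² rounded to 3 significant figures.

24.0 m/s²

From T = 2π√(L/g), g = 4π²L/T² = 4π² × 14.3/4.850² = 24.0 m/s².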